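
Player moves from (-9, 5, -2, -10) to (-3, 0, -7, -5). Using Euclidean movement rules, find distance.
10.5357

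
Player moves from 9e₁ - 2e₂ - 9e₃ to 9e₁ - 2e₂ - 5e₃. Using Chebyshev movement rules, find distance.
4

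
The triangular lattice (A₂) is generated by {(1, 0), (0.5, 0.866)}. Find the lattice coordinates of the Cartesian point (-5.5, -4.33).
-3b₁ - 5b₂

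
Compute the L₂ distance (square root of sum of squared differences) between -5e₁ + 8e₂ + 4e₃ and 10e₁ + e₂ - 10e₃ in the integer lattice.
21.6795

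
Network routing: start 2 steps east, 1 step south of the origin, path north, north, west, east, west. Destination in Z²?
(1, 1)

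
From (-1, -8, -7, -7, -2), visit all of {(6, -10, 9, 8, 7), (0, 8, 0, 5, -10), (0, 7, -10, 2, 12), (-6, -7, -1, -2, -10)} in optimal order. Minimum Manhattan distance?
143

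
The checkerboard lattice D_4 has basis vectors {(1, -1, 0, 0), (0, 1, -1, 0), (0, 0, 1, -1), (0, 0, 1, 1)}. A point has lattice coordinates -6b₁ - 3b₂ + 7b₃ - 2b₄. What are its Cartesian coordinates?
(-6, 3, 8, -9)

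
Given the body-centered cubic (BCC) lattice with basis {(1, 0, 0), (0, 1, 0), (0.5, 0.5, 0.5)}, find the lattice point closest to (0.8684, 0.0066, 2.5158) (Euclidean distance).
(1, 0, 3)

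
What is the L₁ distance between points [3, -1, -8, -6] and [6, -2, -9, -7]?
6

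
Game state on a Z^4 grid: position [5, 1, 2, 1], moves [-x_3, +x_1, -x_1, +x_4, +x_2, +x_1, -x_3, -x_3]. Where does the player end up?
(6, 2, -1, 2)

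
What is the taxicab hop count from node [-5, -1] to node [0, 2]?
8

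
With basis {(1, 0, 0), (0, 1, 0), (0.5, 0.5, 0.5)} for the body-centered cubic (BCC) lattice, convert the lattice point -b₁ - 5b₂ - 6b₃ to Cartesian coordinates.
(-4, -8, -3)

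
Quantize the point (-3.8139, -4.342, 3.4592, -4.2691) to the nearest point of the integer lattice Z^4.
(-4, -4, 3, -4)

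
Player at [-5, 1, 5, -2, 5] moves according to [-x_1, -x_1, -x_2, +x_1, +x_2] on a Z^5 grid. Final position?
(-6, 1, 5, -2, 5)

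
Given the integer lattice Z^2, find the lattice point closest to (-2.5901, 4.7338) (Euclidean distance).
(-3, 5)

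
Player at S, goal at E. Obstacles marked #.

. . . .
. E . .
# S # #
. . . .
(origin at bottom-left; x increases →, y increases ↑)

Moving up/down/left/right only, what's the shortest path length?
1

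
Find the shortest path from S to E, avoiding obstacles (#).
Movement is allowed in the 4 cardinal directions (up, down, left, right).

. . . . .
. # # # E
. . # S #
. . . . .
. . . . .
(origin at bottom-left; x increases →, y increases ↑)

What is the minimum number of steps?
12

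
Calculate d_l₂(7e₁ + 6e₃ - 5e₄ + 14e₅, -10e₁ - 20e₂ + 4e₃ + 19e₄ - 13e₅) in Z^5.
44.699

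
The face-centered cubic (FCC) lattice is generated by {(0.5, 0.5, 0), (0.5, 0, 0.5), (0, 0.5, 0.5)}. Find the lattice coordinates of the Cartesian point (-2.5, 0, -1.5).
-b₁ - 4b₂ + b₃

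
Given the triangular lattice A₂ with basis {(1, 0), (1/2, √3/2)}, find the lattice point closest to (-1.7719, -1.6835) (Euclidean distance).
(-2, -1.732)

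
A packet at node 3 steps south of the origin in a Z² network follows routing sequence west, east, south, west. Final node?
(-1, -4)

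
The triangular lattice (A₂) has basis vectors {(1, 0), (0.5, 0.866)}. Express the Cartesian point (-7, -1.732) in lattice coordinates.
-6b₁ - 2b₂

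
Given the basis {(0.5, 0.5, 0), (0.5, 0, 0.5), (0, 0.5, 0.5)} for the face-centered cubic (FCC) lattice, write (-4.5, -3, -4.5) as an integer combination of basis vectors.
-3b₁ - 6b₂ - 3b₃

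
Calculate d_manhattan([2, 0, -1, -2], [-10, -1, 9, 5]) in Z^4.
30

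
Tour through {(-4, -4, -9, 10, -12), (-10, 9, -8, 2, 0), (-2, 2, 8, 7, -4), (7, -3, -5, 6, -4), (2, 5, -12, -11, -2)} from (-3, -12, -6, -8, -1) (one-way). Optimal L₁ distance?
163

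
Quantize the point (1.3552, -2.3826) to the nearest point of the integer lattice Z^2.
(1, -2)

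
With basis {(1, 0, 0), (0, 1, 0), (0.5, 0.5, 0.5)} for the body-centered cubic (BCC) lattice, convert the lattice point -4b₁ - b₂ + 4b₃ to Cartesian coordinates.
(-2, 1, 2)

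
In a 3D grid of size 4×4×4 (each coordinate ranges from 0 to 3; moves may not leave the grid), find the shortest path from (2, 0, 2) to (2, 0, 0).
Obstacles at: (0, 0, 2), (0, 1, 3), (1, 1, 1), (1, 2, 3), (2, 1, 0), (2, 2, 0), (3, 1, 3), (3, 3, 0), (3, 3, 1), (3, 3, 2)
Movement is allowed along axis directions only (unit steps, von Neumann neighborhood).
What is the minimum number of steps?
2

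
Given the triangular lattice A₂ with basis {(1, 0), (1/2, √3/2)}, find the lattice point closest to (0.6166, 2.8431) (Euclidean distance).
(0.5, 2.598)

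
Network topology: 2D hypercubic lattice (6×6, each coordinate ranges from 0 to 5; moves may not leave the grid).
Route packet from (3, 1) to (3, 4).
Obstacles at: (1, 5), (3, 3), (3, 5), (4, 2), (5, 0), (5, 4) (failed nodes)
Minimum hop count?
5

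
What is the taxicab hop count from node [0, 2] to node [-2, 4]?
4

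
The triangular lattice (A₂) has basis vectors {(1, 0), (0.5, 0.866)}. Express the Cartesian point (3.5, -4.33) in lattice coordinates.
6b₁ - 5b₂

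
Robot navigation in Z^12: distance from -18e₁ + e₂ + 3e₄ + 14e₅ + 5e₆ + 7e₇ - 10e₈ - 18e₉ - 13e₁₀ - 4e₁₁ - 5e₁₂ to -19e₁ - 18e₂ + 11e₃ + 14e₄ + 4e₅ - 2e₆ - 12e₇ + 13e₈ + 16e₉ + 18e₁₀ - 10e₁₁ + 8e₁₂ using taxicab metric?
185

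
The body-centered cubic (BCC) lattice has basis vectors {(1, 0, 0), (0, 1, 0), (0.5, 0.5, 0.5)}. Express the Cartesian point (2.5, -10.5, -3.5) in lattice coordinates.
6b₁ - 7b₂ - 7b₃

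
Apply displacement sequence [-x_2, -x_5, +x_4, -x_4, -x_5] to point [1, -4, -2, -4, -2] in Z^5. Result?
(1, -5, -2, -4, -4)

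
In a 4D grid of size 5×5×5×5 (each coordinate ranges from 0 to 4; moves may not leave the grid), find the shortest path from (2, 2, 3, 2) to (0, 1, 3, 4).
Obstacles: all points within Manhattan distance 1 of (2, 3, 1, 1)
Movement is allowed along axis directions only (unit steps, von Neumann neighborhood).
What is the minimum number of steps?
5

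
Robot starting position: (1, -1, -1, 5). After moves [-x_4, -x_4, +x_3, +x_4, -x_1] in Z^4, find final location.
(0, -1, 0, 4)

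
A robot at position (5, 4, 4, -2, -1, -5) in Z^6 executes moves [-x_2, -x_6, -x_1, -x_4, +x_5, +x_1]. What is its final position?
(5, 3, 4, -3, 0, -6)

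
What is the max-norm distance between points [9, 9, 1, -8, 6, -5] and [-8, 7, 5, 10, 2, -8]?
18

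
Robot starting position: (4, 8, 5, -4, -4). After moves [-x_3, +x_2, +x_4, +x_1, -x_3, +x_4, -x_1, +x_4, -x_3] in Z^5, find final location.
(4, 9, 2, -1, -4)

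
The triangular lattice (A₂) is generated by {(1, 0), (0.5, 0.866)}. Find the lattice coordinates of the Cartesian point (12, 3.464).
10b₁ + 4b₂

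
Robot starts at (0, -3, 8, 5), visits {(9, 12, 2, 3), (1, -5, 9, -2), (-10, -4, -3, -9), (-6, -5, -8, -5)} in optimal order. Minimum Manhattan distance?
104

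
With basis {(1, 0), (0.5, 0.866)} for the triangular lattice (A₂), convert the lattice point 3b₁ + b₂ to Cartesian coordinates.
(3.5, 0.866)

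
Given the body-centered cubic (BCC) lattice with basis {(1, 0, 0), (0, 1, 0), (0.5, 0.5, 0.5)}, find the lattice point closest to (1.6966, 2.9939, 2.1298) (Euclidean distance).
(2, 3, 2)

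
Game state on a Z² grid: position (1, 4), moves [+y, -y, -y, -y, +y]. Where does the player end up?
(1, 3)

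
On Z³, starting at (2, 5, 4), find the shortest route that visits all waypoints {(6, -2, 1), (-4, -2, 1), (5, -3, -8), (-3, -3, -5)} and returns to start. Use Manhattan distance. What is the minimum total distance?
60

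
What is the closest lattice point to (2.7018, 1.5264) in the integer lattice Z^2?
(3, 2)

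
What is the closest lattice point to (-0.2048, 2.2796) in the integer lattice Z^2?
(0, 2)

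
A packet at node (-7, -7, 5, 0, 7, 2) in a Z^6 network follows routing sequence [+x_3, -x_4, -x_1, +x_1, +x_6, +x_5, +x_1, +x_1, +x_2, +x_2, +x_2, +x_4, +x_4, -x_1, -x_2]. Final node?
(-6, -5, 6, 1, 8, 3)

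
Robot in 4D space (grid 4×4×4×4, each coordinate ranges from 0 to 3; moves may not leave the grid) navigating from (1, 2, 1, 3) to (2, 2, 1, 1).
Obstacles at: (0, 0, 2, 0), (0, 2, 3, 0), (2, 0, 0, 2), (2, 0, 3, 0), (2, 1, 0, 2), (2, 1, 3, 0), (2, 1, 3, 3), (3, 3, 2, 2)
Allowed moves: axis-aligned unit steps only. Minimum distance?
3
(one shortest path: (1, 2, 1, 3) → (2, 2, 1, 3) → (2, 2, 1, 2) → (2, 2, 1, 1))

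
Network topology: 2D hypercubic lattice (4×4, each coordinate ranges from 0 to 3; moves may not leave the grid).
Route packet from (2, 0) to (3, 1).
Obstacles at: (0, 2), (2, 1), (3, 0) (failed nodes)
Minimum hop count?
6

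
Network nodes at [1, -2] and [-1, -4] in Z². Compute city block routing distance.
4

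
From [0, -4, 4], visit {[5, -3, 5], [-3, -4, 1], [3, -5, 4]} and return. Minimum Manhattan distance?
28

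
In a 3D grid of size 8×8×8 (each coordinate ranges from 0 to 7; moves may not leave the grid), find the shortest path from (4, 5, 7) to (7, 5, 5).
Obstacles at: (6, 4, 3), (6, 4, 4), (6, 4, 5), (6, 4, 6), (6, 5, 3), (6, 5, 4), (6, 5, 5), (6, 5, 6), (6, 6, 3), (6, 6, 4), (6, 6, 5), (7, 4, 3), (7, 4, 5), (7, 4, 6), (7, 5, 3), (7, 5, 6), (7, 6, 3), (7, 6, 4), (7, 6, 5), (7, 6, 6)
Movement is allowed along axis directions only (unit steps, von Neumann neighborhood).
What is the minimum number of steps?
11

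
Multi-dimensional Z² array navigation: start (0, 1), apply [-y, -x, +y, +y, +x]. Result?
(0, 2)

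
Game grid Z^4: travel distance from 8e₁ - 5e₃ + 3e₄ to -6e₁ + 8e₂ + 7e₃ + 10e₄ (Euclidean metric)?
21.2838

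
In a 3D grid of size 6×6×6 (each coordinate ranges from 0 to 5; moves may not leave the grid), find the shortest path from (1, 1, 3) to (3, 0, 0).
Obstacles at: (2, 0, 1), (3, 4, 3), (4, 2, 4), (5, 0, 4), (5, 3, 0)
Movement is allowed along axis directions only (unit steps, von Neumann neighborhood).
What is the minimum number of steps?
6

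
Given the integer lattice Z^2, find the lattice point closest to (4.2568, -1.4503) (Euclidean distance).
(4, -1)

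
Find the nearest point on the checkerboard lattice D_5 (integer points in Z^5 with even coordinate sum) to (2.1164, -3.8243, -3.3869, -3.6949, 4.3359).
(2, -4, -4, -4, 4)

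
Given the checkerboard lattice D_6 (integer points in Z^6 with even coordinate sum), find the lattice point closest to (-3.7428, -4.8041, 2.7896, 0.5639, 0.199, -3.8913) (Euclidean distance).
(-4, -5, 3, 0, 0, -4)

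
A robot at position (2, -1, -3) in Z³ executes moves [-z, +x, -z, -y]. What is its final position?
(3, -2, -5)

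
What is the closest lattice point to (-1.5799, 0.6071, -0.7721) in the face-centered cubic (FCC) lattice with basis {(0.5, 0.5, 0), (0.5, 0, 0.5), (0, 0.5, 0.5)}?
(-1.5, 0.5, -1)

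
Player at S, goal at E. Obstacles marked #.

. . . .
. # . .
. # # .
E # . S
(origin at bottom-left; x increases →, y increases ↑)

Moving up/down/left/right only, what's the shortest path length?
9
(one shortest path: (3, 0) → (3, 1) → (3, 2) → (2, 2) → (2, 3) → (1, 3) → (0, 3) → (0, 2) → (0, 1) → (0, 0))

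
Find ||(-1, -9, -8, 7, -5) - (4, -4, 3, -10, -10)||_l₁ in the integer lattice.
43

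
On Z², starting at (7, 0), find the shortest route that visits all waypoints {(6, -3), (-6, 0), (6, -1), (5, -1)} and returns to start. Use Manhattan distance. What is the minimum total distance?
32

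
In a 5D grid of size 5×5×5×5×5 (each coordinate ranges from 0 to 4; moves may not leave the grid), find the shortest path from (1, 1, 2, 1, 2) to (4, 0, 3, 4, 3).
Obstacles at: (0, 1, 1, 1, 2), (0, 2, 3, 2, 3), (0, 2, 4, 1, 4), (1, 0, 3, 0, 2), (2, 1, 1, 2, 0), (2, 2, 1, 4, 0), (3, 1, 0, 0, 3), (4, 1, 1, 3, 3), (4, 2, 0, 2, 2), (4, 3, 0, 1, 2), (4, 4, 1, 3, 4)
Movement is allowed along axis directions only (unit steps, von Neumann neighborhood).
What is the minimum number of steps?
9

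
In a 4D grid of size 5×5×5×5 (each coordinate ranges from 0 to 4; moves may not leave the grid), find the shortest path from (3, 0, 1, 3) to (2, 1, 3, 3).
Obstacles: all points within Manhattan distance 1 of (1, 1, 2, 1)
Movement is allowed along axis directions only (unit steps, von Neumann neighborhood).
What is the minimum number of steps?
4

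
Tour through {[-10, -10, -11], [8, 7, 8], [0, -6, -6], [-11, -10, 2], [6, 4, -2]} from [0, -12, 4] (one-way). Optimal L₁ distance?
83
(one optimal route: (0, -12, 4) → (-11, -10, 2) → (-10, -10, -11) → (0, -6, -6) → (6, 4, -2) → (8, 7, 8))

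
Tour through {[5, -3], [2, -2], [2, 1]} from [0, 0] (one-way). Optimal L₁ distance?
10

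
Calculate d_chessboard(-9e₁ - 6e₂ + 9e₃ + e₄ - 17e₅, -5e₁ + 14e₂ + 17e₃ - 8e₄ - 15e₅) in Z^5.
20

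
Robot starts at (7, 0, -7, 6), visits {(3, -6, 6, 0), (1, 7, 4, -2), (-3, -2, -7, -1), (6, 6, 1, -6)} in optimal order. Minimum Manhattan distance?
75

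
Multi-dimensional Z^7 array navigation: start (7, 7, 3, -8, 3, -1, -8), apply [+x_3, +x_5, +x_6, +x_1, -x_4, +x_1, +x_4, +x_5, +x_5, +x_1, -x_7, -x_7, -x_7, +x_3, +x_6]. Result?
(10, 7, 5, -8, 6, 1, -11)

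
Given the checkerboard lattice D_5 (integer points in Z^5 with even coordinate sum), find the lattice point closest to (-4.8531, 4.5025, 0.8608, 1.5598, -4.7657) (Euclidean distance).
(-5, 5, 1, 2, -5)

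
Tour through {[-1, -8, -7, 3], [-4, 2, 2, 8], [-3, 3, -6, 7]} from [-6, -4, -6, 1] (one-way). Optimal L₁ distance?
41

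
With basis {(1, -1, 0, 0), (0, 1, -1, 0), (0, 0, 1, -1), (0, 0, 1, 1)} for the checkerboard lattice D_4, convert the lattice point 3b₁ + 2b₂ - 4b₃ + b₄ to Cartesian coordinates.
(3, -1, -5, 5)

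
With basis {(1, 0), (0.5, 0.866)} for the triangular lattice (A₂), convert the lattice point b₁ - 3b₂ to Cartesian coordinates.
(-0.5, -2.598)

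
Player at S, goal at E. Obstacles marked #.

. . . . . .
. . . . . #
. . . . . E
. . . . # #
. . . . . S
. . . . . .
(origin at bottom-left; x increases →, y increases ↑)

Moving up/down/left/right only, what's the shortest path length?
6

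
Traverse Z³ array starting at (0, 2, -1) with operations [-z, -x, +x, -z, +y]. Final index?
(0, 3, -3)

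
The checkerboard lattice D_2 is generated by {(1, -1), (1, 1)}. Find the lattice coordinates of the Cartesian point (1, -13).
7b₁ - 6b₂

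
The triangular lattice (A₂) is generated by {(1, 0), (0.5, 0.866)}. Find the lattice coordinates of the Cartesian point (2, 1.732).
b₁ + 2b₂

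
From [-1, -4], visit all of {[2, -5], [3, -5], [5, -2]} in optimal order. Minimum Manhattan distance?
10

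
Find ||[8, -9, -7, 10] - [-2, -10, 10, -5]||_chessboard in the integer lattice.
17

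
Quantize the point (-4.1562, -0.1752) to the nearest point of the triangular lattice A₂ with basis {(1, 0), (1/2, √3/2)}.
(-4, 0)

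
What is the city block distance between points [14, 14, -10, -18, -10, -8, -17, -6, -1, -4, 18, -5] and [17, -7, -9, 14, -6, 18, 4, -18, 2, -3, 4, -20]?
153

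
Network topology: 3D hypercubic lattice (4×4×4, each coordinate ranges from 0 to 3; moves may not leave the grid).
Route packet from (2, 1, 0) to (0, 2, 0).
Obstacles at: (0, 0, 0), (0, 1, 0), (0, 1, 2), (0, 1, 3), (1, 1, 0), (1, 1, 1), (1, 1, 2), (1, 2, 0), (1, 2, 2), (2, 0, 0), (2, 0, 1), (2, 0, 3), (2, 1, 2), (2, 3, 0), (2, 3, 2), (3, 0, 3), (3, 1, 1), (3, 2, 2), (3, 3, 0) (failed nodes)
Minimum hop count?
5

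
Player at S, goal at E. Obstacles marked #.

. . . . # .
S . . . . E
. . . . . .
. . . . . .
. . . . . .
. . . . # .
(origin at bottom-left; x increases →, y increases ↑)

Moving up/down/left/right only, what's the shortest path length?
5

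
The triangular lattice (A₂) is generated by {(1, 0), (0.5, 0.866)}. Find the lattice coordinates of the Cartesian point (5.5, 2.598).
4b₁ + 3b₂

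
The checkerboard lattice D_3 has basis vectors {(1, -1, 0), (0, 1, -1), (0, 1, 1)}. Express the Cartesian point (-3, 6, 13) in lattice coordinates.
-3b₁ - 5b₂ + 8b₃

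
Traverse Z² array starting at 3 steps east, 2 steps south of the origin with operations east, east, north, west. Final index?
(4, -1)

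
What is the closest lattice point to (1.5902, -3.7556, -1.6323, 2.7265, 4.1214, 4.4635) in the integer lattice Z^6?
(2, -4, -2, 3, 4, 4)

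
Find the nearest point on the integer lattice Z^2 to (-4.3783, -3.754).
(-4, -4)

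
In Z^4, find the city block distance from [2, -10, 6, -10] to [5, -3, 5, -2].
19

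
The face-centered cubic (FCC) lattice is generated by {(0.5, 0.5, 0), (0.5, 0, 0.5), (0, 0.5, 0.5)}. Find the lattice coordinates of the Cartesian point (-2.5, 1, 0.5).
-2b₁ - 3b₂ + 4b₃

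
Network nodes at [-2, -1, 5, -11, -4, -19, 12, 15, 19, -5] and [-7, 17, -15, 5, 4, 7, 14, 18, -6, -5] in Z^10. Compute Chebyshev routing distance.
26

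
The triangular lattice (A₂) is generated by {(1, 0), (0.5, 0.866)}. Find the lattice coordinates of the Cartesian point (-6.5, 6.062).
-10b₁ + 7b₂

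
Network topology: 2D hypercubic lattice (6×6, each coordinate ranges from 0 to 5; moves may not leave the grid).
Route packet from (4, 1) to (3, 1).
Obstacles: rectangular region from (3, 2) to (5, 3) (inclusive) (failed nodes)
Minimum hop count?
1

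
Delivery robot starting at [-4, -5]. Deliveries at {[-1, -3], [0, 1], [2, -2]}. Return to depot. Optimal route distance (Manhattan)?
24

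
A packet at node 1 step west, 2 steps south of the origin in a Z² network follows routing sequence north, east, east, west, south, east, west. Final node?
(0, -2)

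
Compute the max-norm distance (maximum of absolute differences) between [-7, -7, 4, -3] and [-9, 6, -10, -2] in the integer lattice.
14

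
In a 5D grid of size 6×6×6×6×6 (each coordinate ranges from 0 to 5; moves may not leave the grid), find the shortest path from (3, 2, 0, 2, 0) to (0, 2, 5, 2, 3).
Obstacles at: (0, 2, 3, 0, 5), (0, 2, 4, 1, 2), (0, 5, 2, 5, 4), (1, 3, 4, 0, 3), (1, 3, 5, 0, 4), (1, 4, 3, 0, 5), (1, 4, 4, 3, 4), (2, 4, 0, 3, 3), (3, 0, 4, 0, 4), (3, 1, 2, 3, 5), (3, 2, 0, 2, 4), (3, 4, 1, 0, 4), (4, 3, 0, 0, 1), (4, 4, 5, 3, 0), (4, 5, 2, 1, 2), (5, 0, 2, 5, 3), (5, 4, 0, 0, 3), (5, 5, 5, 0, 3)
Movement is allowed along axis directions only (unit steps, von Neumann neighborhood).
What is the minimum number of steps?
11
(one shortest path: (3, 2, 0, 2, 0) → (2, 2, 0, 2, 0) → (1, 2, 0, 2, 0) → (0, 2, 0, 2, 0) → (0, 2, 1, 2, 0) → (0, 2, 2, 2, 0) → (0, 2, 3, 2, 0) → (0, 2, 4, 2, 0) → (0, 2, 5, 2, 0) → (0, 2, 5, 2, 1) → (0, 2, 5, 2, 2) → (0, 2, 5, 2, 3))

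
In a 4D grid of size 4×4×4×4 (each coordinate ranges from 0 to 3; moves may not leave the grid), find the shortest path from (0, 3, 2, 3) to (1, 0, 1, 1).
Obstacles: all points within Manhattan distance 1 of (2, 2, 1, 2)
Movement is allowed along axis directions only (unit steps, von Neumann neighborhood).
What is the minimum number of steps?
7
(one shortest path: (0, 3, 2, 3) → (1, 3, 2, 3) → (1, 2, 2, 3) → (1, 1, 2, 3) → (1, 0, 2, 3) → (1, 0, 1, 3) → (1, 0, 1, 2) → (1, 0, 1, 1))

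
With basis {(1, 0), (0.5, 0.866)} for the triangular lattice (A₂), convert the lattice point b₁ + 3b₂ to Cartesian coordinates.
(2.5, 2.598)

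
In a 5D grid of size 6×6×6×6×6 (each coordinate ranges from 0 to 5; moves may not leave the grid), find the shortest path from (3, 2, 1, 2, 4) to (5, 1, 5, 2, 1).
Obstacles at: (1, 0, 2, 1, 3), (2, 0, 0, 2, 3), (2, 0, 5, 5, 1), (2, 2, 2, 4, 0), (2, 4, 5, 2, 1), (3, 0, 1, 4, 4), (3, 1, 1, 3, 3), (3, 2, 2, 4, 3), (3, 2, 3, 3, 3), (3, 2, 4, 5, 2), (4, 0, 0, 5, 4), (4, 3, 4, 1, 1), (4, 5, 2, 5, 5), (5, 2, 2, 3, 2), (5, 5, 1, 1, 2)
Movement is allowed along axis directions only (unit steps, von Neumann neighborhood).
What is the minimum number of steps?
10
(one shortest path: (3, 2, 1, 2, 4) → (4, 2, 1, 2, 4) → (5, 2, 1, 2, 4) → (5, 1, 1, 2, 4) → (5, 1, 2, 2, 4) → (5, 1, 3, 2, 4) → (5, 1, 4, 2, 4) → (5, 1, 5, 2, 4) → (5, 1, 5, 2, 3) → (5, 1, 5, 2, 2) → (5, 1, 5, 2, 1))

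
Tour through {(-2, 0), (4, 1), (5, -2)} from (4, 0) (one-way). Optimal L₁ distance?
14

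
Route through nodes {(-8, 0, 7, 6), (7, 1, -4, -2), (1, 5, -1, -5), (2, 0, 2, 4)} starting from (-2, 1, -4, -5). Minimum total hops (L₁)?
61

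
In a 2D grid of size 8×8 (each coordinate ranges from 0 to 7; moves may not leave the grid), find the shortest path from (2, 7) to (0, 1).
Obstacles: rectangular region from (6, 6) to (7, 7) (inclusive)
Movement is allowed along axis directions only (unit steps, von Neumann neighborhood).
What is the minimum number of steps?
8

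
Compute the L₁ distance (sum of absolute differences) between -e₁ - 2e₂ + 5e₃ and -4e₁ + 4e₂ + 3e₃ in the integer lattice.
11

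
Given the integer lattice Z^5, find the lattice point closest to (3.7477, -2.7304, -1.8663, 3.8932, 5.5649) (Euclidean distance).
(4, -3, -2, 4, 6)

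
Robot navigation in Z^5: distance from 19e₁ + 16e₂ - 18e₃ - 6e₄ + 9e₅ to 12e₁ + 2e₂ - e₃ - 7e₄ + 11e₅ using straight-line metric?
23.2164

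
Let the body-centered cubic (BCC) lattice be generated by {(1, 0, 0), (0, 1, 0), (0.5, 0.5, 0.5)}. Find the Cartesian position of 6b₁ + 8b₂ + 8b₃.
(10, 12, 4)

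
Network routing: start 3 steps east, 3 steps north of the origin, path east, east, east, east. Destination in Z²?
(7, 3)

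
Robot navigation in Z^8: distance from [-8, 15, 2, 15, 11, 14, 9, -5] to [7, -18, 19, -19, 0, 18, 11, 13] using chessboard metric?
34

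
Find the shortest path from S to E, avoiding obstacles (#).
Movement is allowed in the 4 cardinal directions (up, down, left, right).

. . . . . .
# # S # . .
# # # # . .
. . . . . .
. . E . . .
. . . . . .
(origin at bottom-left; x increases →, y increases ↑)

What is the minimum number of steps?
9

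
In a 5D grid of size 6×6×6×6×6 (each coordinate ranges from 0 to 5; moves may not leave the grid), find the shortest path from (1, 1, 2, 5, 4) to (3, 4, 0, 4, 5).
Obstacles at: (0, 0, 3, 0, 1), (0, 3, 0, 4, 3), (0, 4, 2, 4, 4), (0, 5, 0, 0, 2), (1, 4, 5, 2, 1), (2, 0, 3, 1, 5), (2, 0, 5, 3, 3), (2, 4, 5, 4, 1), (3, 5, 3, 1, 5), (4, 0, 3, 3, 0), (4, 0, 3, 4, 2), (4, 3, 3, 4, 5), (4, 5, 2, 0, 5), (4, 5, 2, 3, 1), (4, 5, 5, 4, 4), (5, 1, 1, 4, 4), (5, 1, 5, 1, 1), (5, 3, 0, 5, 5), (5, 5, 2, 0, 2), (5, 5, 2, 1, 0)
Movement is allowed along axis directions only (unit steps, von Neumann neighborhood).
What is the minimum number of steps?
9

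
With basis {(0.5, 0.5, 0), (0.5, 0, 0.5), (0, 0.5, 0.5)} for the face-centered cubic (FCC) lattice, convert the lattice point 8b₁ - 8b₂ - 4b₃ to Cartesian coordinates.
(0, 2, -6)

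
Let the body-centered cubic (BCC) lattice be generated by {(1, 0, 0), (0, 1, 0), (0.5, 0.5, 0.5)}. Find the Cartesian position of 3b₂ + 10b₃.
(5, 8, 5)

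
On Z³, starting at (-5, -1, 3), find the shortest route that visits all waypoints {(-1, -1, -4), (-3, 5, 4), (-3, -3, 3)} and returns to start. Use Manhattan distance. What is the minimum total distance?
40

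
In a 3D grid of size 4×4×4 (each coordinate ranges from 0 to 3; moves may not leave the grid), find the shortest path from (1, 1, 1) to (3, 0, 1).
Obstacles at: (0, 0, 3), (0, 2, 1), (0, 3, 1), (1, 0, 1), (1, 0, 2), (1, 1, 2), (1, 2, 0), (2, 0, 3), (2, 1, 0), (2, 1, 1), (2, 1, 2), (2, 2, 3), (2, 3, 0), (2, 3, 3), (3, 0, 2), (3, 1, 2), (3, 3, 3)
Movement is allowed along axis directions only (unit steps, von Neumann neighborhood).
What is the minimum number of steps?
5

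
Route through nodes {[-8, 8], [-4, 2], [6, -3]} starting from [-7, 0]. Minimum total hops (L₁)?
34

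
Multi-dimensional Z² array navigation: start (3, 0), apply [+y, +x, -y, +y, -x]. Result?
(3, 1)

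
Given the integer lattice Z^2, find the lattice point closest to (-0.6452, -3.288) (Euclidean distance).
(-1, -3)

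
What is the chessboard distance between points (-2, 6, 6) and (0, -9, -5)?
15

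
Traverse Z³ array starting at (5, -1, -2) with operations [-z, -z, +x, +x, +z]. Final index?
(7, -1, -3)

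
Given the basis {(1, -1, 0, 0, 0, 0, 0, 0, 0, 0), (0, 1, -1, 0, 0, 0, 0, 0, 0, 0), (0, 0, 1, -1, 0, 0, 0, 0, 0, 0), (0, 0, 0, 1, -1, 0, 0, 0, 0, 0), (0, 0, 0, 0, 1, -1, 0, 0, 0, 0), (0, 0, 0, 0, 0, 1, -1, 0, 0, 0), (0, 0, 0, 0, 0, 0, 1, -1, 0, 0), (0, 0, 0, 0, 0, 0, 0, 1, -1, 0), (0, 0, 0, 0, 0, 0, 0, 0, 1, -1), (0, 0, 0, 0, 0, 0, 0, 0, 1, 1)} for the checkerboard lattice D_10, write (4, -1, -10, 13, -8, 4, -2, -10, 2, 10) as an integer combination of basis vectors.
4b₁ + 3b₂ - 7b₃ + 6b₄ - 2b₅ + 2b₆ - 10b₈ - 9b₉ + b₁₀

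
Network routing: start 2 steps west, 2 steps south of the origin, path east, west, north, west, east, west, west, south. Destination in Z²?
(-4, -2)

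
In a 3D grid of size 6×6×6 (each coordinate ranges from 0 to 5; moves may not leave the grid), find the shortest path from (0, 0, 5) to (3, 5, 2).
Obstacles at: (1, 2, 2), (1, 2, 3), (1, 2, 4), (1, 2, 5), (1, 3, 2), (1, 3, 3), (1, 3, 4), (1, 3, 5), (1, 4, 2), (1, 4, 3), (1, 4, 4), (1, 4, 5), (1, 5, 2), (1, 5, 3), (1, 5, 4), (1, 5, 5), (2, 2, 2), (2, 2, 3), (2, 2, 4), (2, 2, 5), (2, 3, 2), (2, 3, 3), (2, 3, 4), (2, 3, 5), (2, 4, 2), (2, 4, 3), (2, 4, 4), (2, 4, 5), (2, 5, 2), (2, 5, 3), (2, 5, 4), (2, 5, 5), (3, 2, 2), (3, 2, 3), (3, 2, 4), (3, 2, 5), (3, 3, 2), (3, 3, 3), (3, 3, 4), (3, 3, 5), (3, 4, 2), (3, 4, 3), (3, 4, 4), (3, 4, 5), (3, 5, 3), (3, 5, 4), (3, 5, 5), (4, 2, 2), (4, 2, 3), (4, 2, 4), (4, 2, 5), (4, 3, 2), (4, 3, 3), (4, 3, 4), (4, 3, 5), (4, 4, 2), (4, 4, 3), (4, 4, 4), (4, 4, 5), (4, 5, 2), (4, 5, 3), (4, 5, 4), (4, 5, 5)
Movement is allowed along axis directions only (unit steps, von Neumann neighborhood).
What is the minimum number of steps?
13
(one shortest path: (0, 0, 5) → (1, 0, 5) → (2, 0, 5) → (3, 0, 5) → (3, 1, 5) → (3, 1, 4) → (3, 1, 3) → (3, 1, 2) → (3, 1, 1) → (3, 2, 1) → (3, 3, 1) → (3, 4, 1) → (3, 5, 1) → (3, 5, 2))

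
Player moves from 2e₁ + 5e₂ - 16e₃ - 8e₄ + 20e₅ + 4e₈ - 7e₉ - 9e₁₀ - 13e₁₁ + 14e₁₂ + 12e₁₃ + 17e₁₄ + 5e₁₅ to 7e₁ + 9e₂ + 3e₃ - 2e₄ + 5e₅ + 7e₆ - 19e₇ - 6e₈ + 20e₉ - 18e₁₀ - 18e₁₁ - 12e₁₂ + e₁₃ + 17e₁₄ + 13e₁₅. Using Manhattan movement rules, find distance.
171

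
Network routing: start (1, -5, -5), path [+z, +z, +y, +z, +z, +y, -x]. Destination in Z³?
(0, -3, -1)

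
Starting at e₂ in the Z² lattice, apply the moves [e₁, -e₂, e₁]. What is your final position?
(2, 0)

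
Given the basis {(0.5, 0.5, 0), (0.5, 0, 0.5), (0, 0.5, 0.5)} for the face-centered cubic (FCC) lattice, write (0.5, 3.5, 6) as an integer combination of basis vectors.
-2b₁ + 3b₂ + 9b₃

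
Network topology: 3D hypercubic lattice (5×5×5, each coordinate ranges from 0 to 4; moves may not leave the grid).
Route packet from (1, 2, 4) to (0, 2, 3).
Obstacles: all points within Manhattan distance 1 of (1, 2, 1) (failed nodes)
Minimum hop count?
2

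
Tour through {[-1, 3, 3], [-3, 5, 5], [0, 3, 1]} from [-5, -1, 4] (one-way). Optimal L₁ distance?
18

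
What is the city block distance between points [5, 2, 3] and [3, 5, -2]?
10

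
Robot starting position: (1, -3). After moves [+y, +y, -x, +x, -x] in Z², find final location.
(0, -1)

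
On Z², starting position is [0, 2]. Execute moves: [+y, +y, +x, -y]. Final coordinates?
(1, 3)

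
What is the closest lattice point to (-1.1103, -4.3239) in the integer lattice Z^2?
(-1, -4)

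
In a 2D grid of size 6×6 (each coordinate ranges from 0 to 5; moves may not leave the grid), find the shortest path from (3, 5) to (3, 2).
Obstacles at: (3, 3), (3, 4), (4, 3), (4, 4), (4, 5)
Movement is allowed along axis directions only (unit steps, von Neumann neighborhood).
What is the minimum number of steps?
5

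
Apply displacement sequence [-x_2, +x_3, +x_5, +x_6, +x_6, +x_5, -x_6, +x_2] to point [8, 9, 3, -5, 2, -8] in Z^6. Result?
(8, 9, 4, -5, 4, -7)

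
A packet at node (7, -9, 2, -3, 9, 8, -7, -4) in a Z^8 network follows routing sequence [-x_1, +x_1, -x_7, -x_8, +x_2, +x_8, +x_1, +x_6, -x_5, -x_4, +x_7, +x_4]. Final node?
(8, -8, 2, -3, 8, 9, -7, -4)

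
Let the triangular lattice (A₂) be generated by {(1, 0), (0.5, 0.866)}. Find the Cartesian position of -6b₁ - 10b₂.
(-11, -8.66)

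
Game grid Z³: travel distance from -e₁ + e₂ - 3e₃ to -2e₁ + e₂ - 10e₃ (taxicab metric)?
8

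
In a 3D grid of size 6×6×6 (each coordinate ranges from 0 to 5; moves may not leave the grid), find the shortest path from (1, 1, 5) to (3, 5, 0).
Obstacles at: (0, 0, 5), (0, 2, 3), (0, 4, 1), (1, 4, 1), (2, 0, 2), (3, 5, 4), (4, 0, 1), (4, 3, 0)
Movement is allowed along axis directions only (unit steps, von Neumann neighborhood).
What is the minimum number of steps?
11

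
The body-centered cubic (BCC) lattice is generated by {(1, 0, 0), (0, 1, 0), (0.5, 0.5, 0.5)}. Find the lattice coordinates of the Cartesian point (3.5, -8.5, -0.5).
4b₁ - 8b₂ - b₃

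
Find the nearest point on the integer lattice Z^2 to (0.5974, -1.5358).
(1, -2)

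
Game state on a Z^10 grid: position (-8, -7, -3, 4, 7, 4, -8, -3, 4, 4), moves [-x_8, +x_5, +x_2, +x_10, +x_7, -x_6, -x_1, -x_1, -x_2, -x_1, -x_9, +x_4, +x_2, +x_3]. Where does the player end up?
(-11, -6, -2, 5, 8, 3, -7, -4, 3, 5)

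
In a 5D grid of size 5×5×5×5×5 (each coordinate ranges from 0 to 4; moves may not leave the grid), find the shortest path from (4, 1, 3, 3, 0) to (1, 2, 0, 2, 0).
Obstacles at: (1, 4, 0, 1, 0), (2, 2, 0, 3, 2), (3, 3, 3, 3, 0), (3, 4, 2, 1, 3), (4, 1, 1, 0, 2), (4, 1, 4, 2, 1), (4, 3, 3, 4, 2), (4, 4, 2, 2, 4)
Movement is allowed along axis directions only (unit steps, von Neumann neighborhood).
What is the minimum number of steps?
8
(one shortest path: (4, 1, 3, 3, 0) → (3, 1, 3, 3, 0) → (2, 1, 3, 3, 0) → (1, 1, 3, 3, 0) → (1, 2, 3, 3, 0) → (1, 2, 2, 3, 0) → (1, 2, 1, 3, 0) → (1, 2, 0, 3, 0) → (1, 2, 0, 2, 0))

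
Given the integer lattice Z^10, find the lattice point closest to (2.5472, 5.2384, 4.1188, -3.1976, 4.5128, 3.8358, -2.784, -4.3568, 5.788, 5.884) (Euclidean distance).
(3, 5, 4, -3, 5, 4, -3, -4, 6, 6)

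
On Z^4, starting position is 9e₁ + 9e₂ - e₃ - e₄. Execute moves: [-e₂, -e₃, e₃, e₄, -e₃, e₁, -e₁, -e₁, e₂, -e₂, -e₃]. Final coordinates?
(8, 8, -3, 0)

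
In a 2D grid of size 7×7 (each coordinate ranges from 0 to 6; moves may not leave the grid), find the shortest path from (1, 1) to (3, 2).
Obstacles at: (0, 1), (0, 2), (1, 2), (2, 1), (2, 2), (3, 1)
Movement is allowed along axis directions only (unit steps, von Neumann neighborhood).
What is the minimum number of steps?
7
(one shortest path: (1, 1) → (1, 0) → (2, 0) → (3, 0) → (4, 0) → (4, 1) → (4, 2) → (3, 2))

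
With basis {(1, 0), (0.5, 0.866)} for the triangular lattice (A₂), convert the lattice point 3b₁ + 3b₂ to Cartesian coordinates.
(4.5, 2.598)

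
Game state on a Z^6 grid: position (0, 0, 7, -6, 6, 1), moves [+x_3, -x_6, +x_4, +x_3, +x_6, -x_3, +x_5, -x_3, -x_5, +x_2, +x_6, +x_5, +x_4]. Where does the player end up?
(0, 1, 7, -4, 7, 2)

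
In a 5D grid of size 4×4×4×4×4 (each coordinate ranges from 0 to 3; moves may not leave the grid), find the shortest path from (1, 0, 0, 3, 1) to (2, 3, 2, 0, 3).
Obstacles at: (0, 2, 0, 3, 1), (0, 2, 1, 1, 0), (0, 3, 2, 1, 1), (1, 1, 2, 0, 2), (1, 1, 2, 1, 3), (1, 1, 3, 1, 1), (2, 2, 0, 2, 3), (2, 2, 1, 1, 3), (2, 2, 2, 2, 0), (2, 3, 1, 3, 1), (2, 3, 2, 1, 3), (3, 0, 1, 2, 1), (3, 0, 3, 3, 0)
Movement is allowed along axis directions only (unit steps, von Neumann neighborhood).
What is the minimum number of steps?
11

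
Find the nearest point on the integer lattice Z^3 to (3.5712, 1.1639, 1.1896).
(4, 1, 1)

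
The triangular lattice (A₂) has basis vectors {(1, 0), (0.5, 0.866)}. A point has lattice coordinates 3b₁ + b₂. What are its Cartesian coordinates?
(3.5, 0.866)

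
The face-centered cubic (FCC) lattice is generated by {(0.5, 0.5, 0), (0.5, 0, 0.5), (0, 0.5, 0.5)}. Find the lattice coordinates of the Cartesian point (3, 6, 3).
6b₁ + 6b₃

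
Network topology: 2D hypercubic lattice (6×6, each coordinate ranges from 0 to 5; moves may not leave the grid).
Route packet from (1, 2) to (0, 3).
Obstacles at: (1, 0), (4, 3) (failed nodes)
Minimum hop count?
2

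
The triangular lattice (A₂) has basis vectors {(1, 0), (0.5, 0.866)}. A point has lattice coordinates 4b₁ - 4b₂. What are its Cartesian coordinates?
(2, -3.464)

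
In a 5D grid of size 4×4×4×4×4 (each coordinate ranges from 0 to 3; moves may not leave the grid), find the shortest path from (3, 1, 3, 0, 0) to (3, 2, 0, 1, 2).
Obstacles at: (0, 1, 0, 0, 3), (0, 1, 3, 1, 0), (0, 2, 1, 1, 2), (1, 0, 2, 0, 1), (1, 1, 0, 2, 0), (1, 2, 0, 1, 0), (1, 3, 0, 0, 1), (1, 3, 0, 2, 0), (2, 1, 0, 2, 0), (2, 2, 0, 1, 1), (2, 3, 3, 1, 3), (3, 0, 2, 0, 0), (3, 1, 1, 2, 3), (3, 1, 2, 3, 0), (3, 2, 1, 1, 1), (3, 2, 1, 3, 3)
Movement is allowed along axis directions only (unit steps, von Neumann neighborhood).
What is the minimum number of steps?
7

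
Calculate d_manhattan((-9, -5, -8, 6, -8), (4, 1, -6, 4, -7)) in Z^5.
24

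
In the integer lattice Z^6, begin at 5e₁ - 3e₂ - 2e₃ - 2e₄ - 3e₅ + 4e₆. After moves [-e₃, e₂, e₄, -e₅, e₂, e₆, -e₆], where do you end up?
(5, -1, -3, -1, -4, 4)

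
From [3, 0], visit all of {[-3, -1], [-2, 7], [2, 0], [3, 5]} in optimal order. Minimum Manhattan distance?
23
(one optimal route: (3, 0) → (2, 0) → (-3, -1) → (-2, 7) → (3, 5))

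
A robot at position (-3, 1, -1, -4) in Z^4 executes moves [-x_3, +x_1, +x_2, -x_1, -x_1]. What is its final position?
(-4, 2, -2, -4)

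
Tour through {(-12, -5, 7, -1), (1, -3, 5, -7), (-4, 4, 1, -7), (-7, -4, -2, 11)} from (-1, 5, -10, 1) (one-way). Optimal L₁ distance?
89
(one optimal route: (-1, 5, -10, 1) → (-4, 4, 1, -7) → (1, -3, 5, -7) → (-12, -5, 7, -1) → (-7, -4, -2, 11))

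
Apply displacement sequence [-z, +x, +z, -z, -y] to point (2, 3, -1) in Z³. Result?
(3, 2, -2)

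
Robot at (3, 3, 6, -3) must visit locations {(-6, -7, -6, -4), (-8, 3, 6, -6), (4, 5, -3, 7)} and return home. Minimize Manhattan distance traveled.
98
(one optimal route: (3, 3, 6, -3) → (-8, 3, 6, -6) → (-6, -7, -6, -4) → (4, 5, -3, 7) → (3, 3, 6, -3))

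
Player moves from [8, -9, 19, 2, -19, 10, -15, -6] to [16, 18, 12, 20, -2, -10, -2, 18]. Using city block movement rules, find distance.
134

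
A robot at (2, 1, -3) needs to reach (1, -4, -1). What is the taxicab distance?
8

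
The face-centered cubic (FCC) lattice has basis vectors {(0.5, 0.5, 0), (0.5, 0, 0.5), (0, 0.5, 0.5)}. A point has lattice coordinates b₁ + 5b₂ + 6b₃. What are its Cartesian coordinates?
(3, 3.5, 5.5)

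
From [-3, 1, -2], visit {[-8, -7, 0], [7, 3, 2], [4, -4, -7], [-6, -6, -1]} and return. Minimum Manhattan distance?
72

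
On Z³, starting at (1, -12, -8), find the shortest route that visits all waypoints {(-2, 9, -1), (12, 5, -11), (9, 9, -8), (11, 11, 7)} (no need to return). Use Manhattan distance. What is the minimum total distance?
82
(one optimal route: (1, -12, -8) → (12, 5, -11) → (9, 9, -8) → (-2, 9, -1) → (11, 11, 7))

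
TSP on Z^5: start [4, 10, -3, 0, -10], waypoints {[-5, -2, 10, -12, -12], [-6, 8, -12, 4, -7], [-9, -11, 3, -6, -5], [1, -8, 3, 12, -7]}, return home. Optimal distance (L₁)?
188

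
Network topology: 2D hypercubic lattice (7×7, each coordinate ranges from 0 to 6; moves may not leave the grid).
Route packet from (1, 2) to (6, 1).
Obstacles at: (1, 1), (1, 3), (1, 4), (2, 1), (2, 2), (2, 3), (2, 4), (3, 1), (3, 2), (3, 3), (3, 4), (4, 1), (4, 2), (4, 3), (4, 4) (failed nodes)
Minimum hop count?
10
(one shortest path: (1, 2) → (0, 2) → (0, 1) → (0, 0) → (1, 0) → (2, 0) → (3, 0) → (4, 0) → (5, 0) → (6, 0) → (6, 1))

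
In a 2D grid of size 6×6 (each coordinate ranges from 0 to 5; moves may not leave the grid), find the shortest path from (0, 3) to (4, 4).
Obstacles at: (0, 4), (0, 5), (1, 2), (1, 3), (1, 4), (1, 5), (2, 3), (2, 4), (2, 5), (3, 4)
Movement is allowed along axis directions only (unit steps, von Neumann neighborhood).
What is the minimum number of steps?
9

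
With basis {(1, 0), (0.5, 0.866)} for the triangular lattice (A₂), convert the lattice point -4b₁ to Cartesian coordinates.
(-4, 0)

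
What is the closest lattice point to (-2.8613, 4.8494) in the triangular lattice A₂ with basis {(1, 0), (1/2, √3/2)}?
(-3, 5.196)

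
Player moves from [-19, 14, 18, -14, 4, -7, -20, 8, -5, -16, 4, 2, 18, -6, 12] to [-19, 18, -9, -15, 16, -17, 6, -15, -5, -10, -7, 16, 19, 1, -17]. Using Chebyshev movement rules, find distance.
29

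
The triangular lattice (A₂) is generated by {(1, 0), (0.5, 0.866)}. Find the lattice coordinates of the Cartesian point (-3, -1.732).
-2b₁ - 2b₂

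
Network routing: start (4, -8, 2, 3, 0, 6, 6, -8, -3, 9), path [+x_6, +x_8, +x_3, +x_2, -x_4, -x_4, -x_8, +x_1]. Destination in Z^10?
(5, -7, 3, 1, 0, 7, 6, -8, -3, 9)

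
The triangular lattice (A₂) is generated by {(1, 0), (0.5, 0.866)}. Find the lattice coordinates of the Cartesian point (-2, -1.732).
-b₁ - 2b₂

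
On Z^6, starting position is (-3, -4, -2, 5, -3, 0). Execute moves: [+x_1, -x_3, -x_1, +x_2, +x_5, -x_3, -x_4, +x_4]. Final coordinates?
(-3, -3, -4, 5, -2, 0)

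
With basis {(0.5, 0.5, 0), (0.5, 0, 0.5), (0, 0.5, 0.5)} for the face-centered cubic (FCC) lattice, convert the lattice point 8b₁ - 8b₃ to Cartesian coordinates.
(4, 0, -4)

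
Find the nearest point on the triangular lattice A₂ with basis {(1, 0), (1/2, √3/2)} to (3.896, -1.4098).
(4, -1.732)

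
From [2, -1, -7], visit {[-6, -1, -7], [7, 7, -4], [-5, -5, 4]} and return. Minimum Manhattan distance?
72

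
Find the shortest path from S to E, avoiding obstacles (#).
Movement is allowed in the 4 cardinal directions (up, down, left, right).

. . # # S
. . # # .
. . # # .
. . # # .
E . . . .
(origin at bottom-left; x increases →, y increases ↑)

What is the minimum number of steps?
8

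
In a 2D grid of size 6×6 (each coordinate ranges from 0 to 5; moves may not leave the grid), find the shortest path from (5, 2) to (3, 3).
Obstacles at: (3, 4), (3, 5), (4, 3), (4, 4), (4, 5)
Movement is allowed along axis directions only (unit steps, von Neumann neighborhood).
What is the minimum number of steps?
3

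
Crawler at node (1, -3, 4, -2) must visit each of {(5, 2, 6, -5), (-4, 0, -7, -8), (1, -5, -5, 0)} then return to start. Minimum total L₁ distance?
74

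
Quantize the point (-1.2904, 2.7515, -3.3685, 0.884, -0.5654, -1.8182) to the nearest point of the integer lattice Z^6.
(-1, 3, -3, 1, -1, -2)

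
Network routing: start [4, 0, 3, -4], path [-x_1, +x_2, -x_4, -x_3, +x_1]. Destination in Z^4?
(4, 1, 2, -5)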